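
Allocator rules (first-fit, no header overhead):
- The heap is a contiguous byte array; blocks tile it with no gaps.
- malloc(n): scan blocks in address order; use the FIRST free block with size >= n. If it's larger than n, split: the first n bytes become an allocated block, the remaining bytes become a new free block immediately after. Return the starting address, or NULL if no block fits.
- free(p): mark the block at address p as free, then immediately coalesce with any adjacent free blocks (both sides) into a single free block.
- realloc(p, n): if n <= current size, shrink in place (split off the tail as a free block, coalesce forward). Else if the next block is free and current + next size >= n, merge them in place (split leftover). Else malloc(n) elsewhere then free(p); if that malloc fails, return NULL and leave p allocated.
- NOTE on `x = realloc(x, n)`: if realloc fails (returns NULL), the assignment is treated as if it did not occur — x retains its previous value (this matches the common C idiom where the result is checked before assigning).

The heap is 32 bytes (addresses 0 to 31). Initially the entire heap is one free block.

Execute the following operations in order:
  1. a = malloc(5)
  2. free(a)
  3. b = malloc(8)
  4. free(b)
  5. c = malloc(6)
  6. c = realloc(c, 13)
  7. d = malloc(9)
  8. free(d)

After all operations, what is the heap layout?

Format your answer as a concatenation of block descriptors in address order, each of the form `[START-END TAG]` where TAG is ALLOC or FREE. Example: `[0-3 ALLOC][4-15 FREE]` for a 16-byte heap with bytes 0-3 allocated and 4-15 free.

Answer: [0-12 ALLOC][13-31 FREE]

Derivation:
Op 1: a = malloc(5) -> a = 0; heap: [0-4 ALLOC][5-31 FREE]
Op 2: free(a) -> (freed a); heap: [0-31 FREE]
Op 3: b = malloc(8) -> b = 0; heap: [0-7 ALLOC][8-31 FREE]
Op 4: free(b) -> (freed b); heap: [0-31 FREE]
Op 5: c = malloc(6) -> c = 0; heap: [0-5 ALLOC][6-31 FREE]
Op 6: c = realloc(c, 13) -> c = 0; heap: [0-12 ALLOC][13-31 FREE]
Op 7: d = malloc(9) -> d = 13; heap: [0-12 ALLOC][13-21 ALLOC][22-31 FREE]
Op 8: free(d) -> (freed d); heap: [0-12 ALLOC][13-31 FREE]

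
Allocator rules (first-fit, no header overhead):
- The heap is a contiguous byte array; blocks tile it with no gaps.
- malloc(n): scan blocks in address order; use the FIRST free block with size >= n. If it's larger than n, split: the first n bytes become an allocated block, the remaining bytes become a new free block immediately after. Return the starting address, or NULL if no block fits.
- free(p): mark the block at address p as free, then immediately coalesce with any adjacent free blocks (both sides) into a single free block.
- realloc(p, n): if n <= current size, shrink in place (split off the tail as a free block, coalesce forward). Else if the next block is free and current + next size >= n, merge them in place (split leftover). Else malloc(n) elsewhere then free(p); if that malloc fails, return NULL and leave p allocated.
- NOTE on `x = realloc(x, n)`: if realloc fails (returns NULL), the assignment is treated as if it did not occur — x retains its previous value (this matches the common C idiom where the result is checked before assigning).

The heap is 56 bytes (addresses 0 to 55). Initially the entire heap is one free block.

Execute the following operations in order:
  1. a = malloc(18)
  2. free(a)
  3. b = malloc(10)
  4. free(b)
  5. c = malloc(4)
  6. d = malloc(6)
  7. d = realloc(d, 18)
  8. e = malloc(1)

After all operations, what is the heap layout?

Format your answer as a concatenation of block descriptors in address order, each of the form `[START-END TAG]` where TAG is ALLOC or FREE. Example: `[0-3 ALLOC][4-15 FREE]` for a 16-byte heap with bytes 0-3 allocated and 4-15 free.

Answer: [0-3 ALLOC][4-21 ALLOC][22-22 ALLOC][23-55 FREE]

Derivation:
Op 1: a = malloc(18) -> a = 0; heap: [0-17 ALLOC][18-55 FREE]
Op 2: free(a) -> (freed a); heap: [0-55 FREE]
Op 3: b = malloc(10) -> b = 0; heap: [0-9 ALLOC][10-55 FREE]
Op 4: free(b) -> (freed b); heap: [0-55 FREE]
Op 5: c = malloc(4) -> c = 0; heap: [0-3 ALLOC][4-55 FREE]
Op 6: d = malloc(6) -> d = 4; heap: [0-3 ALLOC][4-9 ALLOC][10-55 FREE]
Op 7: d = realloc(d, 18) -> d = 4; heap: [0-3 ALLOC][4-21 ALLOC][22-55 FREE]
Op 8: e = malloc(1) -> e = 22; heap: [0-3 ALLOC][4-21 ALLOC][22-22 ALLOC][23-55 FREE]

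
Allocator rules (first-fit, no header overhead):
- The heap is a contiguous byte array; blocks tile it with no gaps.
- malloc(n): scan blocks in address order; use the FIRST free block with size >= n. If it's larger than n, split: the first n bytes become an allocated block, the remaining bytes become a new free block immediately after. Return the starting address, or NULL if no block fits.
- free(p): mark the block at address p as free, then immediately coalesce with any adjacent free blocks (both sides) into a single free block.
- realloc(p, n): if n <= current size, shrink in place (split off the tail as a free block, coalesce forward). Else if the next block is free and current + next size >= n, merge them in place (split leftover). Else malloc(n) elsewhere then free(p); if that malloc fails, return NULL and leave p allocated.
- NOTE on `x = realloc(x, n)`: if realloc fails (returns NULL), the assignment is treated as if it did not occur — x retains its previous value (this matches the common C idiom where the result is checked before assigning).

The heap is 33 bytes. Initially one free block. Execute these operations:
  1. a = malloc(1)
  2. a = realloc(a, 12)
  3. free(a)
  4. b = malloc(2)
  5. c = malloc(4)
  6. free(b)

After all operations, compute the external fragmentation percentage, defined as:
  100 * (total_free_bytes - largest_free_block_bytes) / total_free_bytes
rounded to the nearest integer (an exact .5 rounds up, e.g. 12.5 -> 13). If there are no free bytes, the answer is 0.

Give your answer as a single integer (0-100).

Op 1: a = malloc(1) -> a = 0; heap: [0-0 ALLOC][1-32 FREE]
Op 2: a = realloc(a, 12) -> a = 0; heap: [0-11 ALLOC][12-32 FREE]
Op 3: free(a) -> (freed a); heap: [0-32 FREE]
Op 4: b = malloc(2) -> b = 0; heap: [0-1 ALLOC][2-32 FREE]
Op 5: c = malloc(4) -> c = 2; heap: [0-1 ALLOC][2-5 ALLOC][6-32 FREE]
Op 6: free(b) -> (freed b); heap: [0-1 FREE][2-5 ALLOC][6-32 FREE]
Free blocks: [2 27] total_free=29 largest=27 -> 100*(29-27)/29 = 200/29 ≈ 6.897 -> rounds to 7

Answer: 7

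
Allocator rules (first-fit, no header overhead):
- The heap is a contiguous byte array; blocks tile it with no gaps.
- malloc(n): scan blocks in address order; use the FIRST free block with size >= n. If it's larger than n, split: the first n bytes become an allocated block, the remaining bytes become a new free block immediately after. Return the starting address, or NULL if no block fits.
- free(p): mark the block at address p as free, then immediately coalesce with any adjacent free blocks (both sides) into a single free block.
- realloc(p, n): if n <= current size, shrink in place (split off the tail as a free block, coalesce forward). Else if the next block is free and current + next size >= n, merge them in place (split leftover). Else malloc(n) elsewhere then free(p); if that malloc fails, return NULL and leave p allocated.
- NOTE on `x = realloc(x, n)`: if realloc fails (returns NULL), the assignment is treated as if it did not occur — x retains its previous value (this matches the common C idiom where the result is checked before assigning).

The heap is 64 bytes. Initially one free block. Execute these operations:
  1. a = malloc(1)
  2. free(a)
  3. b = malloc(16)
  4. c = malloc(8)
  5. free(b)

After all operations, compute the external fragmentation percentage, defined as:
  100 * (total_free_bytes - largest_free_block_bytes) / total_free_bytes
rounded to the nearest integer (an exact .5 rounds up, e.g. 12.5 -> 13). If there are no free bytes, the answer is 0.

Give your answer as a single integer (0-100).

Answer: 29

Derivation:
Op 1: a = malloc(1) -> a = 0; heap: [0-0 ALLOC][1-63 FREE]
Op 2: free(a) -> (freed a); heap: [0-63 FREE]
Op 3: b = malloc(16) -> b = 0; heap: [0-15 ALLOC][16-63 FREE]
Op 4: c = malloc(8) -> c = 16; heap: [0-15 ALLOC][16-23 ALLOC][24-63 FREE]
Op 5: free(b) -> (freed b); heap: [0-15 FREE][16-23 ALLOC][24-63 FREE]
Free blocks: [16 40] total_free=56 largest=40 -> 100*(56-40)/56 = 1600/56 ≈ 28.571 -> rounds to 29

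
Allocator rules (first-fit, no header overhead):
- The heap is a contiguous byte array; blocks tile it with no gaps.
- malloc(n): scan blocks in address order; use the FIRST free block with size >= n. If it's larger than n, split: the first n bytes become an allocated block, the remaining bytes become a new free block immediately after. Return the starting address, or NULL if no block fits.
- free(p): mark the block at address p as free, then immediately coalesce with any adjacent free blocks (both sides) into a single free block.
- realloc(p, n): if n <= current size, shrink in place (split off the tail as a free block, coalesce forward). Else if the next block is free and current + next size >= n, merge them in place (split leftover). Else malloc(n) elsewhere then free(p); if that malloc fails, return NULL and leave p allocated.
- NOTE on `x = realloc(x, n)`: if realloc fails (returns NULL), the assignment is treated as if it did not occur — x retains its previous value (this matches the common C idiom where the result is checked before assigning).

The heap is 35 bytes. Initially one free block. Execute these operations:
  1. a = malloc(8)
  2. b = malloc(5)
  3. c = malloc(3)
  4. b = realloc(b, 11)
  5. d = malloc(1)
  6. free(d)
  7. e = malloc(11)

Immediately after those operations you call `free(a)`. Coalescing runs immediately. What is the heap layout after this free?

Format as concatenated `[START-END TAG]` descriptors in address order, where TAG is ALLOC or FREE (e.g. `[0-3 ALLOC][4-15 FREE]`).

Answer: [0-12 FREE][13-15 ALLOC][16-26 ALLOC][27-34 FREE]

Derivation:
Op 1: a = malloc(8) -> a = 0; heap: [0-7 ALLOC][8-34 FREE]
Op 2: b = malloc(5) -> b = 8; heap: [0-7 ALLOC][8-12 ALLOC][13-34 FREE]
Op 3: c = malloc(3) -> c = 13; heap: [0-7 ALLOC][8-12 ALLOC][13-15 ALLOC][16-34 FREE]
Op 4: b = realloc(b, 11) -> b = 16; heap: [0-7 ALLOC][8-12 FREE][13-15 ALLOC][16-26 ALLOC][27-34 FREE]
Op 5: d = malloc(1) -> d = 8; heap: [0-7 ALLOC][8-8 ALLOC][9-12 FREE][13-15 ALLOC][16-26 ALLOC][27-34 FREE]
Op 6: free(d) -> (freed d); heap: [0-7 ALLOC][8-12 FREE][13-15 ALLOC][16-26 ALLOC][27-34 FREE]
Op 7: e = malloc(11) -> e = NULL; heap: [0-7 ALLOC][8-12 FREE][13-15 ALLOC][16-26 ALLOC][27-34 FREE]
free(a): a = 0 -> block [0-7 ALLOC]; mark free, coalesce with adjacent free neighbors -> [0-12 FREE][13-15 ALLOC][16-26 ALLOC][27-34 FREE]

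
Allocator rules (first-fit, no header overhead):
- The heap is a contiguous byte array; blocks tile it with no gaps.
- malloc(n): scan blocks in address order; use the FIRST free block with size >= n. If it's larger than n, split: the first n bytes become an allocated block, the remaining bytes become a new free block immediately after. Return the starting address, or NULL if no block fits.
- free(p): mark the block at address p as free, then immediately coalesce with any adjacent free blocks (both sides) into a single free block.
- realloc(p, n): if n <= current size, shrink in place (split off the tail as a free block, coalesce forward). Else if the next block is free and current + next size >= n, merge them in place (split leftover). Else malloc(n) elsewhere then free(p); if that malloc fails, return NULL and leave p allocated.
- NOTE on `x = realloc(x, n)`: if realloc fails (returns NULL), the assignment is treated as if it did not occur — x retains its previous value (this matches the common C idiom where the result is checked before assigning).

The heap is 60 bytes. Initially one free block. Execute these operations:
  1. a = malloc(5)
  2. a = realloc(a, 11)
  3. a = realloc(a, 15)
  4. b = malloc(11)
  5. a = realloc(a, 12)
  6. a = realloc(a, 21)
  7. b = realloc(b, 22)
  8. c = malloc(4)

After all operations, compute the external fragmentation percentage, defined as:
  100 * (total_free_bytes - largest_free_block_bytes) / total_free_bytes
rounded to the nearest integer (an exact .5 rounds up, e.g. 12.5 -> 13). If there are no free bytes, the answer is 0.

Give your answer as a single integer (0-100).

Op 1: a = malloc(5) -> a = 0; heap: [0-4 ALLOC][5-59 FREE]
Op 2: a = realloc(a, 11) -> a = 0; heap: [0-10 ALLOC][11-59 FREE]
Op 3: a = realloc(a, 15) -> a = 0; heap: [0-14 ALLOC][15-59 FREE]
Op 4: b = malloc(11) -> b = 15; heap: [0-14 ALLOC][15-25 ALLOC][26-59 FREE]
Op 5: a = realloc(a, 12) -> a = 0; heap: [0-11 ALLOC][12-14 FREE][15-25 ALLOC][26-59 FREE]
Op 6: a = realloc(a, 21) -> a = 26; heap: [0-14 FREE][15-25 ALLOC][26-46 ALLOC][47-59 FREE]
Op 7: b = realloc(b, 22) -> NULL (b unchanged); heap: [0-14 FREE][15-25 ALLOC][26-46 ALLOC][47-59 FREE]
Op 8: c = malloc(4) -> c = 0; heap: [0-3 ALLOC][4-14 FREE][15-25 ALLOC][26-46 ALLOC][47-59 FREE]
Free blocks: [11 13] total_free=24 largest=13 -> 100*(24-13)/24 = 1100/24 ≈ 45.833 -> rounds to 46

Answer: 46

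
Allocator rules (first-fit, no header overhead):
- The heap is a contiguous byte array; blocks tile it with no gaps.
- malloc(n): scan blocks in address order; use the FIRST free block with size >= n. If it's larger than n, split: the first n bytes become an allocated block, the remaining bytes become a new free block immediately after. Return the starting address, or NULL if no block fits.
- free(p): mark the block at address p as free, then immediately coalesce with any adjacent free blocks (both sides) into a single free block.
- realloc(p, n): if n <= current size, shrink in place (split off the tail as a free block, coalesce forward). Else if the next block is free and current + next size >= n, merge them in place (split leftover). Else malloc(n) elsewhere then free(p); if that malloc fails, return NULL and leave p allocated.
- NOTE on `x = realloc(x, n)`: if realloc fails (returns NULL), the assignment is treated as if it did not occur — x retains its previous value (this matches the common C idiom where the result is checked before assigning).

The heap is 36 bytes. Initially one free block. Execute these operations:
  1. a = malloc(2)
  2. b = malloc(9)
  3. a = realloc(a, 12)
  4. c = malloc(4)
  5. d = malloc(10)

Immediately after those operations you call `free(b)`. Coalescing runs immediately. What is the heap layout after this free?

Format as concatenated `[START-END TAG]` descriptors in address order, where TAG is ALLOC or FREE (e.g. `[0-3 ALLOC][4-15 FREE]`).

Op 1: a = malloc(2) -> a = 0; heap: [0-1 ALLOC][2-35 FREE]
Op 2: b = malloc(9) -> b = 2; heap: [0-1 ALLOC][2-10 ALLOC][11-35 FREE]
Op 3: a = realloc(a, 12) -> a = 11; heap: [0-1 FREE][2-10 ALLOC][11-22 ALLOC][23-35 FREE]
Op 4: c = malloc(4) -> c = 23; heap: [0-1 FREE][2-10 ALLOC][11-22 ALLOC][23-26 ALLOC][27-35 FREE]
Op 5: d = malloc(10) -> d = NULL; heap: [0-1 FREE][2-10 ALLOC][11-22 ALLOC][23-26 ALLOC][27-35 FREE]
free(b): b = 2 -> block [2-10 ALLOC]; mark free, coalesce with adjacent free neighbors -> [0-10 FREE][11-22 ALLOC][23-26 ALLOC][27-35 FREE]

Answer: [0-10 FREE][11-22 ALLOC][23-26 ALLOC][27-35 FREE]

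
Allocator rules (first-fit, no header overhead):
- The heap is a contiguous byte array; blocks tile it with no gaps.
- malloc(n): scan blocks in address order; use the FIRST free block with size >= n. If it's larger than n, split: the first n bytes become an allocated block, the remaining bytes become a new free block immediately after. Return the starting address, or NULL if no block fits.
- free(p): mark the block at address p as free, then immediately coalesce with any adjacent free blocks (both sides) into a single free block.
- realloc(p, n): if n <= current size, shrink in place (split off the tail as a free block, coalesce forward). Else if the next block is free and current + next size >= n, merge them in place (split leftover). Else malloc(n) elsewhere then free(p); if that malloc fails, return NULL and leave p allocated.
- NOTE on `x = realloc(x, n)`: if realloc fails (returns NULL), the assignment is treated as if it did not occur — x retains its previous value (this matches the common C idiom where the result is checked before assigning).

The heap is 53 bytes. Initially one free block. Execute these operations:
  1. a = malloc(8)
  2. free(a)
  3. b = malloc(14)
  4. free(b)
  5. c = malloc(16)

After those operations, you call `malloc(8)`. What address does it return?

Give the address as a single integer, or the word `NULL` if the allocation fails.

Answer: 16

Derivation:
Op 1: a = malloc(8) -> a = 0; heap: [0-7 ALLOC][8-52 FREE]
Op 2: free(a) -> (freed a); heap: [0-52 FREE]
Op 3: b = malloc(14) -> b = 0; heap: [0-13 ALLOC][14-52 FREE]
Op 4: free(b) -> (freed b); heap: [0-52 FREE]
Op 5: c = malloc(16) -> c = 0; heap: [0-15 ALLOC][16-52 FREE]
malloc(8): first-fit scan over [0-15 ALLOC][16-52 FREE] -> 16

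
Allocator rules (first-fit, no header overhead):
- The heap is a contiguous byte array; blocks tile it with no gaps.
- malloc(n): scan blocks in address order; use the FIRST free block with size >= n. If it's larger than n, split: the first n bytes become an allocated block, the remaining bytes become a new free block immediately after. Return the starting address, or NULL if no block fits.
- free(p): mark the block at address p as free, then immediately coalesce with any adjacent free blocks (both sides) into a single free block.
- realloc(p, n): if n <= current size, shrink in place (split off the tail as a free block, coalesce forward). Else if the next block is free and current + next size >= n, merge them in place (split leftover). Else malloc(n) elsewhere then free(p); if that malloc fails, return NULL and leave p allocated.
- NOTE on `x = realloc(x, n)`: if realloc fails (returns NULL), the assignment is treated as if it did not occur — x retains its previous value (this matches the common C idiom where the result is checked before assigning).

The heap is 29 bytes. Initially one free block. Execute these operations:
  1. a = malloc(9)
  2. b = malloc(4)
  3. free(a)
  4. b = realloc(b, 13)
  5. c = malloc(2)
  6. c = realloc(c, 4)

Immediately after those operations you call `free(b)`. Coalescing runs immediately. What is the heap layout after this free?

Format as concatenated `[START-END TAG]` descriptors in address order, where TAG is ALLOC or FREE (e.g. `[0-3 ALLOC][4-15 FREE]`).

Answer: [0-3 ALLOC][4-28 FREE]

Derivation:
Op 1: a = malloc(9) -> a = 0; heap: [0-8 ALLOC][9-28 FREE]
Op 2: b = malloc(4) -> b = 9; heap: [0-8 ALLOC][9-12 ALLOC][13-28 FREE]
Op 3: free(a) -> (freed a); heap: [0-8 FREE][9-12 ALLOC][13-28 FREE]
Op 4: b = realloc(b, 13) -> b = 9; heap: [0-8 FREE][9-21 ALLOC][22-28 FREE]
Op 5: c = malloc(2) -> c = 0; heap: [0-1 ALLOC][2-8 FREE][9-21 ALLOC][22-28 FREE]
Op 6: c = realloc(c, 4) -> c = 0; heap: [0-3 ALLOC][4-8 FREE][9-21 ALLOC][22-28 FREE]
free(b): b = 9 -> block [9-21 ALLOC]; mark free, coalesce with adjacent free neighbors -> [0-3 ALLOC][4-28 FREE]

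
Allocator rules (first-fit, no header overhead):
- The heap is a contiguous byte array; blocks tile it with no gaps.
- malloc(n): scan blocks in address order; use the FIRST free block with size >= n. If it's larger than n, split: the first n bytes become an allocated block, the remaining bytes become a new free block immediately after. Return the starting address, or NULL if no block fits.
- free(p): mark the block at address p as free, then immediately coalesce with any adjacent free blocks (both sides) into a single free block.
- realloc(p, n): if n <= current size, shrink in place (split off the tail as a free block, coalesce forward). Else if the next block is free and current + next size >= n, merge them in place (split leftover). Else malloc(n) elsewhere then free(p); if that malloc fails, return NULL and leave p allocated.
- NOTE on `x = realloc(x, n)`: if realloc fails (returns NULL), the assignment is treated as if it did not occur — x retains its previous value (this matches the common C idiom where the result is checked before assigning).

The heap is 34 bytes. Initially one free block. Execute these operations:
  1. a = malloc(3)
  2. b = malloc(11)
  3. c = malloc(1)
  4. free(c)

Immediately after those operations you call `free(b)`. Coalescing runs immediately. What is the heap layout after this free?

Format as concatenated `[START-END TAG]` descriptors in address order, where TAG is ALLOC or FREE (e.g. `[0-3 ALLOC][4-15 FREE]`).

Op 1: a = malloc(3) -> a = 0; heap: [0-2 ALLOC][3-33 FREE]
Op 2: b = malloc(11) -> b = 3; heap: [0-2 ALLOC][3-13 ALLOC][14-33 FREE]
Op 3: c = malloc(1) -> c = 14; heap: [0-2 ALLOC][3-13 ALLOC][14-14 ALLOC][15-33 FREE]
Op 4: free(c) -> (freed c); heap: [0-2 ALLOC][3-13 ALLOC][14-33 FREE]
free(b): b = 3 -> block [3-13 ALLOC]; mark free, coalesce with adjacent free neighbors -> [0-2 ALLOC][3-33 FREE]

Answer: [0-2 ALLOC][3-33 FREE]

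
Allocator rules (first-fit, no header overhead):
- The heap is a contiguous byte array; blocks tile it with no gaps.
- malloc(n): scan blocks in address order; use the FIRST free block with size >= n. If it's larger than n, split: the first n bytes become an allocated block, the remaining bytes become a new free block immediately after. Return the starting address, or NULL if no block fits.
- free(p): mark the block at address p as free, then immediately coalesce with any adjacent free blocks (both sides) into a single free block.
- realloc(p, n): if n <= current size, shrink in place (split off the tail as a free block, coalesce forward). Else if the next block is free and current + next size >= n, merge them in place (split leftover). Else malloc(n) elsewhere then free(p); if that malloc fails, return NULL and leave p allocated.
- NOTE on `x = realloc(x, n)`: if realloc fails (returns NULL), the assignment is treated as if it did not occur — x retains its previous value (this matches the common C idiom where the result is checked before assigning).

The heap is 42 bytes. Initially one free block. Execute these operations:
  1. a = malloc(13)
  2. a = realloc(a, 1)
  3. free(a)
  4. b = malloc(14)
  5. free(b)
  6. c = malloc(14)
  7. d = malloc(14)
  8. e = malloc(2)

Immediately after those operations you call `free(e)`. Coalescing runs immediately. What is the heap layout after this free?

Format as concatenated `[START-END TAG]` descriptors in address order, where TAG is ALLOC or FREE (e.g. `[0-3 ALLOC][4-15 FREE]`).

Answer: [0-13 ALLOC][14-27 ALLOC][28-41 FREE]

Derivation:
Op 1: a = malloc(13) -> a = 0; heap: [0-12 ALLOC][13-41 FREE]
Op 2: a = realloc(a, 1) -> a = 0; heap: [0-0 ALLOC][1-41 FREE]
Op 3: free(a) -> (freed a); heap: [0-41 FREE]
Op 4: b = malloc(14) -> b = 0; heap: [0-13 ALLOC][14-41 FREE]
Op 5: free(b) -> (freed b); heap: [0-41 FREE]
Op 6: c = malloc(14) -> c = 0; heap: [0-13 ALLOC][14-41 FREE]
Op 7: d = malloc(14) -> d = 14; heap: [0-13 ALLOC][14-27 ALLOC][28-41 FREE]
Op 8: e = malloc(2) -> e = 28; heap: [0-13 ALLOC][14-27 ALLOC][28-29 ALLOC][30-41 FREE]
free(e): e = 28 -> block [28-29 ALLOC]; mark free, coalesce with adjacent free neighbors -> [0-13 ALLOC][14-27 ALLOC][28-41 FREE]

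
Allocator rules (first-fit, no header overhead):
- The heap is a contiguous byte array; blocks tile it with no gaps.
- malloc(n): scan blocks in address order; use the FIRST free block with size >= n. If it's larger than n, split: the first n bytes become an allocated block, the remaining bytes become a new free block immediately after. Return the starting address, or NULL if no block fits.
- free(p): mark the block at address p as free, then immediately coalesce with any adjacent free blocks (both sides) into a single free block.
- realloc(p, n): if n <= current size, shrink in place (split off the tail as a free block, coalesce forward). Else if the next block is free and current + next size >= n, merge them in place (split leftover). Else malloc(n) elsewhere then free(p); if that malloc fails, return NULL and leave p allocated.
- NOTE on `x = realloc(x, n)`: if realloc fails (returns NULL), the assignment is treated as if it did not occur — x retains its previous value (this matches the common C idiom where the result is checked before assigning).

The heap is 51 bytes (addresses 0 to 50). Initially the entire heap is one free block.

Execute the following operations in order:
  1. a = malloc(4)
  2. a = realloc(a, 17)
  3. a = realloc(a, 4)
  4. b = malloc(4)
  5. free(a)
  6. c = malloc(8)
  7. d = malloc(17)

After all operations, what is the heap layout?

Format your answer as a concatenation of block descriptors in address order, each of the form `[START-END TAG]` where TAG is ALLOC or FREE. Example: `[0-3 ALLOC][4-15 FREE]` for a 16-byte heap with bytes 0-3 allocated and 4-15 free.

Answer: [0-3 FREE][4-7 ALLOC][8-15 ALLOC][16-32 ALLOC][33-50 FREE]

Derivation:
Op 1: a = malloc(4) -> a = 0; heap: [0-3 ALLOC][4-50 FREE]
Op 2: a = realloc(a, 17) -> a = 0; heap: [0-16 ALLOC][17-50 FREE]
Op 3: a = realloc(a, 4) -> a = 0; heap: [0-3 ALLOC][4-50 FREE]
Op 4: b = malloc(4) -> b = 4; heap: [0-3 ALLOC][4-7 ALLOC][8-50 FREE]
Op 5: free(a) -> (freed a); heap: [0-3 FREE][4-7 ALLOC][8-50 FREE]
Op 6: c = malloc(8) -> c = 8; heap: [0-3 FREE][4-7 ALLOC][8-15 ALLOC][16-50 FREE]
Op 7: d = malloc(17) -> d = 16; heap: [0-3 FREE][4-7 ALLOC][8-15 ALLOC][16-32 ALLOC][33-50 FREE]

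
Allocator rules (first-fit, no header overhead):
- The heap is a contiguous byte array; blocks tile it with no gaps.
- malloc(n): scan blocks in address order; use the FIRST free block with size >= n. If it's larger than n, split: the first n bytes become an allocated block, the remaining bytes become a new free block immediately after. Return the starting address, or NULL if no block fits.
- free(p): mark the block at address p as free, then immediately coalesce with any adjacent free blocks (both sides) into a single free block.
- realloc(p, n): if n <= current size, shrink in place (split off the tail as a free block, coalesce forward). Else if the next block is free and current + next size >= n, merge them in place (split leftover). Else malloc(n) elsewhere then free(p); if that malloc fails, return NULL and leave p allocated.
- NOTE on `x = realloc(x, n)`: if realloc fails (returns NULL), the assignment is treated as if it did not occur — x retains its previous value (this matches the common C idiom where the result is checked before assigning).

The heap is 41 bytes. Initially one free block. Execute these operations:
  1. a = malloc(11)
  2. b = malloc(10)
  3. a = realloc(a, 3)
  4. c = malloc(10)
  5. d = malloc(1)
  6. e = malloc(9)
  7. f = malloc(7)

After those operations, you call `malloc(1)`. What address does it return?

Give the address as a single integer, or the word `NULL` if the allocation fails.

Op 1: a = malloc(11) -> a = 0; heap: [0-10 ALLOC][11-40 FREE]
Op 2: b = malloc(10) -> b = 11; heap: [0-10 ALLOC][11-20 ALLOC][21-40 FREE]
Op 3: a = realloc(a, 3) -> a = 0; heap: [0-2 ALLOC][3-10 FREE][11-20 ALLOC][21-40 FREE]
Op 4: c = malloc(10) -> c = 21; heap: [0-2 ALLOC][3-10 FREE][11-20 ALLOC][21-30 ALLOC][31-40 FREE]
Op 5: d = malloc(1) -> d = 3; heap: [0-2 ALLOC][3-3 ALLOC][4-10 FREE][11-20 ALLOC][21-30 ALLOC][31-40 FREE]
Op 6: e = malloc(9) -> e = 31; heap: [0-2 ALLOC][3-3 ALLOC][4-10 FREE][11-20 ALLOC][21-30 ALLOC][31-39 ALLOC][40-40 FREE]
Op 7: f = malloc(7) -> f = 4; heap: [0-2 ALLOC][3-3 ALLOC][4-10 ALLOC][11-20 ALLOC][21-30 ALLOC][31-39 ALLOC][40-40 FREE]
malloc(1): first-fit scan over [0-2 ALLOC][3-3 ALLOC][4-10 ALLOC][11-20 ALLOC][21-30 ALLOC][31-39 ALLOC][40-40 FREE] -> 40

Answer: 40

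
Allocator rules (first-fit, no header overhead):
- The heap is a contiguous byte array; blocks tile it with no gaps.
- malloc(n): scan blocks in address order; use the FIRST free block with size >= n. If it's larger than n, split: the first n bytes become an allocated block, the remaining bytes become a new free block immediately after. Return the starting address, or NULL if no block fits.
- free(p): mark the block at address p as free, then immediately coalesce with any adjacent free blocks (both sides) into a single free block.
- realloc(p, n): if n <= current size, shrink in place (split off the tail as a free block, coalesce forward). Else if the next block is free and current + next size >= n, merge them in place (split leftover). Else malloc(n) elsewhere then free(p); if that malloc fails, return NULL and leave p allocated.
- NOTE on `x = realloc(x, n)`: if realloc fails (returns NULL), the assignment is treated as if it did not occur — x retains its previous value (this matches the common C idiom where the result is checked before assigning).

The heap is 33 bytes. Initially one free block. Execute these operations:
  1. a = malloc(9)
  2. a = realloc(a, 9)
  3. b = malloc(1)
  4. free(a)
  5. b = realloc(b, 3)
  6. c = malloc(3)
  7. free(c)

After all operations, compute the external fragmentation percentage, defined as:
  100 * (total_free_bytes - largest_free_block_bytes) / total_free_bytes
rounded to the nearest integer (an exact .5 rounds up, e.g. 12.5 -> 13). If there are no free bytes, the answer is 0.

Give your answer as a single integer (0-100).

Answer: 30

Derivation:
Op 1: a = malloc(9) -> a = 0; heap: [0-8 ALLOC][9-32 FREE]
Op 2: a = realloc(a, 9) -> a = 0; heap: [0-8 ALLOC][9-32 FREE]
Op 3: b = malloc(1) -> b = 9; heap: [0-8 ALLOC][9-9 ALLOC][10-32 FREE]
Op 4: free(a) -> (freed a); heap: [0-8 FREE][9-9 ALLOC][10-32 FREE]
Op 5: b = realloc(b, 3) -> b = 9; heap: [0-8 FREE][9-11 ALLOC][12-32 FREE]
Op 6: c = malloc(3) -> c = 0; heap: [0-2 ALLOC][3-8 FREE][9-11 ALLOC][12-32 FREE]
Op 7: free(c) -> (freed c); heap: [0-8 FREE][9-11 ALLOC][12-32 FREE]
Free blocks: [9 21] total_free=30 largest=21 -> 100*(30-21)/30 = 900/30 = 30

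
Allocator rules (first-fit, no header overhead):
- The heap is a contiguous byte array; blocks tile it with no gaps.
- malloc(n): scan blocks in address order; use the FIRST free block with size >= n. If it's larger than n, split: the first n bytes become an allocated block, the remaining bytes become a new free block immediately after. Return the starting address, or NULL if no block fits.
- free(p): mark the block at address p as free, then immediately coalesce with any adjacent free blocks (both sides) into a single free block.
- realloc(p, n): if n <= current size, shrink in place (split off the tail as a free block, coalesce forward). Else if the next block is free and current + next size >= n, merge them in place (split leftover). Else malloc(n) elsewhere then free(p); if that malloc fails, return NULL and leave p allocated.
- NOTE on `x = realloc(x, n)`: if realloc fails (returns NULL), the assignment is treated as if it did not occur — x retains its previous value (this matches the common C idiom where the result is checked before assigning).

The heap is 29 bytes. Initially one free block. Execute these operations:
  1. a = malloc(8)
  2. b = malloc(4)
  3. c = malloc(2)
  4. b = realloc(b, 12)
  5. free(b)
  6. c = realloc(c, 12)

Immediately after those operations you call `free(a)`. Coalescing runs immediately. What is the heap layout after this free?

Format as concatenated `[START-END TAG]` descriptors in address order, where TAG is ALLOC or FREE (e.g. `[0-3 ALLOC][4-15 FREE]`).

Op 1: a = malloc(8) -> a = 0; heap: [0-7 ALLOC][8-28 FREE]
Op 2: b = malloc(4) -> b = 8; heap: [0-7 ALLOC][8-11 ALLOC][12-28 FREE]
Op 3: c = malloc(2) -> c = 12; heap: [0-7 ALLOC][8-11 ALLOC][12-13 ALLOC][14-28 FREE]
Op 4: b = realloc(b, 12) -> b = 14; heap: [0-7 ALLOC][8-11 FREE][12-13 ALLOC][14-25 ALLOC][26-28 FREE]
Op 5: free(b) -> (freed b); heap: [0-7 ALLOC][8-11 FREE][12-13 ALLOC][14-28 FREE]
Op 6: c = realloc(c, 12) -> c = 12; heap: [0-7 ALLOC][8-11 FREE][12-23 ALLOC][24-28 FREE]
free(a): a = 0 -> block [0-7 ALLOC]; mark free, coalesce with adjacent free neighbors -> [0-11 FREE][12-23 ALLOC][24-28 FREE]

Answer: [0-11 FREE][12-23 ALLOC][24-28 FREE]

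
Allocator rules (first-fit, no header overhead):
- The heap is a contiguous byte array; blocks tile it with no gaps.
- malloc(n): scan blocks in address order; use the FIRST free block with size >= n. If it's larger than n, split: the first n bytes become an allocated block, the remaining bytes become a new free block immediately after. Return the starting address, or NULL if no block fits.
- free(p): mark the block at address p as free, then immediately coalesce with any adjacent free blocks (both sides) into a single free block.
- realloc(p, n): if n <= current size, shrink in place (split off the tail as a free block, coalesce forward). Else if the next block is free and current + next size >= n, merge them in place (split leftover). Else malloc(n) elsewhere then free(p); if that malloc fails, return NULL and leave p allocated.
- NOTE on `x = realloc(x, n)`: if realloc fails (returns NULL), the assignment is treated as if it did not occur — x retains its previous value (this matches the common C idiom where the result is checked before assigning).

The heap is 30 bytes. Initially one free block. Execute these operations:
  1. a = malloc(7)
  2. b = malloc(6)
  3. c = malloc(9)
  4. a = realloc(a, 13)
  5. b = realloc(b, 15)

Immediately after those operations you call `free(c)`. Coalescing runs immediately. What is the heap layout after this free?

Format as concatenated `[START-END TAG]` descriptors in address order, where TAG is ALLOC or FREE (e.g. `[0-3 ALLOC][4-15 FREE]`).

Op 1: a = malloc(7) -> a = 0; heap: [0-6 ALLOC][7-29 FREE]
Op 2: b = malloc(6) -> b = 7; heap: [0-6 ALLOC][7-12 ALLOC][13-29 FREE]
Op 3: c = malloc(9) -> c = 13; heap: [0-6 ALLOC][7-12 ALLOC][13-21 ALLOC][22-29 FREE]
Op 4: a = realloc(a, 13) -> NULL (a unchanged); heap: [0-6 ALLOC][7-12 ALLOC][13-21 ALLOC][22-29 FREE]
Op 5: b = realloc(b, 15) -> NULL (b unchanged); heap: [0-6 ALLOC][7-12 ALLOC][13-21 ALLOC][22-29 FREE]
free(c): c = 13 -> block [13-21 ALLOC]; mark free, coalesce with adjacent free neighbors -> [0-6 ALLOC][7-12 ALLOC][13-29 FREE]

Answer: [0-6 ALLOC][7-12 ALLOC][13-29 FREE]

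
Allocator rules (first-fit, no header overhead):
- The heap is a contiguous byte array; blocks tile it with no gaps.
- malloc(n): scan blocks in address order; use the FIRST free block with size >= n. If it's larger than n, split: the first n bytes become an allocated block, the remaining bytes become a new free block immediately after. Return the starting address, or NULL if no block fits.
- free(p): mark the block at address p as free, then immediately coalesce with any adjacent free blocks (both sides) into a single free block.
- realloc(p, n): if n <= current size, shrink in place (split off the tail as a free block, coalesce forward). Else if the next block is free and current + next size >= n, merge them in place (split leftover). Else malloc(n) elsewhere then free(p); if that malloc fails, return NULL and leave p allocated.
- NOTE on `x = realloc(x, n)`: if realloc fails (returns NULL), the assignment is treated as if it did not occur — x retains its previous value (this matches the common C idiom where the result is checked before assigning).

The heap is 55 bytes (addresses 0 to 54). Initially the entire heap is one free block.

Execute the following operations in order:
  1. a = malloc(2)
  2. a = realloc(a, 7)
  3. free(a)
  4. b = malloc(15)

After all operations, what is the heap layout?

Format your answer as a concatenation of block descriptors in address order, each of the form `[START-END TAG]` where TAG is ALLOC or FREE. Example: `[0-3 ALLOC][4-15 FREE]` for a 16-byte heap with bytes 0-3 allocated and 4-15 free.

Answer: [0-14 ALLOC][15-54 FREE]

Derivation:
Op 1: a = malloc(2) -> a = 0; heap: [0-1 ALLOC][2-54 FREE]
Op 2: a = realloc(a, 7) -> a = 0; heap: [0-6 ALLOC][7-54 FREE]
Op 3: free(a) -> (freed a); heap: [0-54 FREE]
Op 4: b = malloc(15) -> b = 0; heap: [0-14 ALLOC][15-54 FREE]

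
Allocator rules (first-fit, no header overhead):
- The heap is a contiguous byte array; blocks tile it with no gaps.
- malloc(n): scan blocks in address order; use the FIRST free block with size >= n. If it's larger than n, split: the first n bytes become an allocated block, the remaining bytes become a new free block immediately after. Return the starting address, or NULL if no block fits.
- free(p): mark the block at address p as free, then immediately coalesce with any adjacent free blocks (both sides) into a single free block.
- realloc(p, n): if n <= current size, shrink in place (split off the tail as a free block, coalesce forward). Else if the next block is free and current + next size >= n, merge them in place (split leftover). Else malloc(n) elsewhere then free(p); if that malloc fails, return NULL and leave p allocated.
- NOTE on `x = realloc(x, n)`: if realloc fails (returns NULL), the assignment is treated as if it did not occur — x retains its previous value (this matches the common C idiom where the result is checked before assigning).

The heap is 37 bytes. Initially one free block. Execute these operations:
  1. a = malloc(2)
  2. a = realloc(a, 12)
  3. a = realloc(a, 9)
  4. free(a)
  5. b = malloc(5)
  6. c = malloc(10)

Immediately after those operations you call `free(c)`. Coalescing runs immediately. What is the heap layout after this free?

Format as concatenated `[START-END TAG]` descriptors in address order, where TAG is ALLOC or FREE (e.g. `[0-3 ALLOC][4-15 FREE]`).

Op 1: a = malloc(2) -> a = 0; heap: [0-1 ALLOC][2-36 FREE]
Op 2: a = realloc(a, 12) -> a = 0; heap: [0-11 ALLOC][12-36 FREE]
Op 3: a = realloc(a, 9) -> a = 0; heap: [0-8 ALLOC][9-36 FREE]
Op 4: free(a) -> (freed a); heap: [0-36 FREE]
Op 5: b = malloc(5) -> b = 0; heap: [0-4 ALLOC][5-36 FREE]
Op 6: c = malloc(10) -> c = 5; heap: [0-4 ALLOC][5-14 ALLOC][15-36 FREE]
free(c): c = 5 -> block [5-14 ALLOC]; mark free, coalesce with adjacent free neighbors -> [0-4 ALLOC][5-36 FREE]

Answer: [0-4 ALLOC][5-36 FREE]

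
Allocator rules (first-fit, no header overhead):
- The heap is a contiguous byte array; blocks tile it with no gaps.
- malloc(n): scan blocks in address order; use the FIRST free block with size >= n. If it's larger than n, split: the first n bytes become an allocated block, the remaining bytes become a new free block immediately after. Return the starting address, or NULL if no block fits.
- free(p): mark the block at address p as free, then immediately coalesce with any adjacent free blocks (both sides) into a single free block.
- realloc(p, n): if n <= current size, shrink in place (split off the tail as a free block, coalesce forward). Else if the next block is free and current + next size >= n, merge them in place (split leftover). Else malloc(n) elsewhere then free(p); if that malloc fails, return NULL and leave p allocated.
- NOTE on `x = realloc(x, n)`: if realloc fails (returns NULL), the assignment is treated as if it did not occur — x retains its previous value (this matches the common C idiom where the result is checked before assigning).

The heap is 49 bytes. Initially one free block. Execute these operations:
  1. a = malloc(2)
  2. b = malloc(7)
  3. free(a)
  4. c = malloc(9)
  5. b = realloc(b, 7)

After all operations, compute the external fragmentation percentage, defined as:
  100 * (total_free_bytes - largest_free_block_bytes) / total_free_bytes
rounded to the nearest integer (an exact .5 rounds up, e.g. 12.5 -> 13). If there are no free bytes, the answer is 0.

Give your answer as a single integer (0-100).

Op 1: a = malloc(2) -> a = 0; heap: [0-1 ALLOC][2-48 FREE]
Op 2: b = malloc(7) -> b = 2; heap: [0-1 ALLOC][2-8 ALLOC][9-48 FREE]
Op 3: free(a) -> (freed a); heap: [0-1 FREE][2-8 ALLOC][9-48 FREE]
Op 4: c = malloc(9) -> c = 9; heap: [0-1 FREE][2-8 ALLOC][9-17 ALLOC][18-48 FREE]
Op 5: b = realloc(b, 7) -> b = 2; heap: [0-1 FREE][2-8 ALLOC][9-17 ALLOC][18-48 FREE]
Free blocks: [2 31] total_free=33 largest=31 -> 100*(33-31)/33 = 200/33 ≈ 6.061 -> rounds to 6

Answer: 6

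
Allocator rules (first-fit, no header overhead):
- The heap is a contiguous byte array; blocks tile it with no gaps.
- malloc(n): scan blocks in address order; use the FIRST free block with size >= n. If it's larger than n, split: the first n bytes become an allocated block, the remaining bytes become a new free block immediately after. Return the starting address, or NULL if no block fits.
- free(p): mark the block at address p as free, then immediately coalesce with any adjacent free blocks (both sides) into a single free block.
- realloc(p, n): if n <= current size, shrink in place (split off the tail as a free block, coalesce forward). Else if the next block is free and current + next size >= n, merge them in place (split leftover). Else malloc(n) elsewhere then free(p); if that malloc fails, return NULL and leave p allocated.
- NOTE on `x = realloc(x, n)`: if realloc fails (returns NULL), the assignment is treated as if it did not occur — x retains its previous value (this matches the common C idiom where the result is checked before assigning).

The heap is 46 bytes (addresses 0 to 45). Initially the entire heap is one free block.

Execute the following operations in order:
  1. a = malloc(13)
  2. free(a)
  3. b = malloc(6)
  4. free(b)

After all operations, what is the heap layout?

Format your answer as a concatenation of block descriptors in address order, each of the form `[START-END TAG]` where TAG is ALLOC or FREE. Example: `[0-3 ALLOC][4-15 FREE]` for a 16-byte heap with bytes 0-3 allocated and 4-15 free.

Answer: [0-45 FREE]

Derivation:
Op 1: a = malloc(13) -> a = 0; heap: [0-12 ALLOC][13-45 FREE]
Op 2: free(a) -> (freed a); heap: [0-45 FREE]
Op 3: b = malloc(6) -> b = 0; heap: [0-5 ALLOC][6-45 FREE]
Op 4: free(b) -> (freed b); heap: [0-45 FREE]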